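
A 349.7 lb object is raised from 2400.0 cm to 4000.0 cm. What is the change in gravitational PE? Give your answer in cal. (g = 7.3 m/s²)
ΔPE = mg(h₂ − h₁) = 158.6 kg × 7.3 m/s² × (40 − 24) m = 1.853e+04 J = 4428.0 cal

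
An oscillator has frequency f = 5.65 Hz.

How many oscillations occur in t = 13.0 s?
n = f×t = 5.65×13.0 = 73.45 oscillations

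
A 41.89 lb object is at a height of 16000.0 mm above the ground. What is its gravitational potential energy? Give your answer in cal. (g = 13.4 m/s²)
PE = mgh = 19 kg × 13.4 m/s² × 16 m = 4074 J = 973.7 cal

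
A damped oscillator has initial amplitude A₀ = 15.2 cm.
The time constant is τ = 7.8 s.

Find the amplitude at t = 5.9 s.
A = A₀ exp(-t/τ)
A = A₀ exp(−t/τ) = 15.2×exp(−5.9/7.8) = 7.134 cm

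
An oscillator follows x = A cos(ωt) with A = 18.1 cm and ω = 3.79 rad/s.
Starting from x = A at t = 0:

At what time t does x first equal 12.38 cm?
cos(ωt) = x/A = 12.38/18.1 = 0.684
ωt = arccos(0.684) = 0.8176 rad
t = 0.8176/3.79 = 0.2157 s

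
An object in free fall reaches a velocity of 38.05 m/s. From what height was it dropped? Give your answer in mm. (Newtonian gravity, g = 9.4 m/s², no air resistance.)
h = v²/(2g) (with unit conversion) = 77010.0 mm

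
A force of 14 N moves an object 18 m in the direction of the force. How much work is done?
W = Fd = 14×18 = 252.0 J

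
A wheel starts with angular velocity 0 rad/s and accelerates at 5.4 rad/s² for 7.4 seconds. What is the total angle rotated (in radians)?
θ = ω₀t + ½αt² = 0×7.4 + ½×5.4×7.4² = 147.85 rad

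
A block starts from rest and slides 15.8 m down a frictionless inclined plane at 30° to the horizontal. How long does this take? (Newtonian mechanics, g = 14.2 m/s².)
a = g sin(θ) = 14.2 × sin(30°) = 7.1 m/s²
t = √(2d/a) = √(2 × 15.8 / 7.1) = 2.11 s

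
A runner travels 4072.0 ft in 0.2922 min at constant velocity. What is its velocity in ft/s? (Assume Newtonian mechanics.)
v = d/t (with unit conversion) = 232.3 ft/s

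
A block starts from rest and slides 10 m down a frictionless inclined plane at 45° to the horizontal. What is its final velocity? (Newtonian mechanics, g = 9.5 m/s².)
a = g sin(θ) = 9.5 × sin(45°) = 6.72 m/s²
v = √(2ad) = √(2 × 6.72 × 10) = 11.59 m/s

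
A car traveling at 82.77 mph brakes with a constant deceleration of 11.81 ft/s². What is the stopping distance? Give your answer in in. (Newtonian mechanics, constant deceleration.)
d = v₀² / (2a) (with unit conversion) = 7487.0 in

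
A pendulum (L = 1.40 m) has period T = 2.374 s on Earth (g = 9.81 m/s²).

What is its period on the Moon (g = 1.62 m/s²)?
T = 2π√(L/g), so T_moon/T_earth = √(g_earth/g_moon)
T_moon = 2π√(1.4/1.62) = 5.841 s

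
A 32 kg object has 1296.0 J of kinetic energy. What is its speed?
KE = ½mv² → v = √(2KE/m) = √(2×1296.0/32) = 9.0 m/s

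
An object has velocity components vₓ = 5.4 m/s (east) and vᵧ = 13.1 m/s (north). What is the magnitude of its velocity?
|v| = √(vₓ² + vᵧ²) = √(5.4² + 13.1²) = √(200.77) = 14.17 m/s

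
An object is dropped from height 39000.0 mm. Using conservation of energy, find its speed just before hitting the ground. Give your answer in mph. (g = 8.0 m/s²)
mgh = ½mv² → v = √(2gh) = √(2×8.0×39) = 24.98 m/s = 55.88 mph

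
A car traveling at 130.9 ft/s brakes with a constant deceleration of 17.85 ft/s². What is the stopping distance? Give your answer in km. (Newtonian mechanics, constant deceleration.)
d = v₀² / (2a) (with unit conversion) = 0.1463 km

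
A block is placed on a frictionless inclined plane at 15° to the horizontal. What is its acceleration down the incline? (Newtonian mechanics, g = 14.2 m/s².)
a = g sin(θ) = 14.2 × sin(15°) = 14.2 × 0.2588 = 3.68 m/s²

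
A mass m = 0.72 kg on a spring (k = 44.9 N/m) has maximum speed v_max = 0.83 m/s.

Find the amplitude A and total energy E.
½mv²_max = ½kA² → A = v_max√(m/k) = 0.83×√(0.72/44.9) = 0.1051 m = 10.51 cm
E = ½mv²_max = ½×0.72×0.83² = 0.248 J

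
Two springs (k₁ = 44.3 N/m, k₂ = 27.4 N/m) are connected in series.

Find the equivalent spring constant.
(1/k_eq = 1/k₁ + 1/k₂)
1/k_eq = 1/44.3 + 1/27.4 = 0.05907; k_eq = 16.93 N/m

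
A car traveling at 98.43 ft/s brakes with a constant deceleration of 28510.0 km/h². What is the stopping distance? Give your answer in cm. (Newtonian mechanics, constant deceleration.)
d = v₀² / (2a) (with unit conversion) = 20460.0 cm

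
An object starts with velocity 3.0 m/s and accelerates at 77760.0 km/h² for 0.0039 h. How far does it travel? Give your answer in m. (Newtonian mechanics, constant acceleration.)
d = v₀t + ½at² (with unit conversion) = 633.5 m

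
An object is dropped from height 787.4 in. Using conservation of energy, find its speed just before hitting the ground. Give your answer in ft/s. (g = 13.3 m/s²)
mgh = ½mv² → v = √(2gh) = √(2×13.3×20) = 23.07 m/s = 75.67 ft/s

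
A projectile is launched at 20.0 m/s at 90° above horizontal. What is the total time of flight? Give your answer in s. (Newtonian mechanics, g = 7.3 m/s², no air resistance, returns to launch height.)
T = 2v₀sin(θ)/g = 5.479 s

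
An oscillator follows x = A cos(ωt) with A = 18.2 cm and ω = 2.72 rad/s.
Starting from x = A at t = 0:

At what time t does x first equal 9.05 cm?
cos(ωt) = x/A = 9.05/18.2 = 0.4973
ωt = arccos(0.4973) = 1.05 rad
t = 1.05/2.72 = 0.3862 s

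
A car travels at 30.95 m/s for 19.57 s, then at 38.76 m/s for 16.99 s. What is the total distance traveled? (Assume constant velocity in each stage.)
d₁ = v₁t₁ = 30.95 × 19.57 = 605.692 m
d₂ = v₂t₂ = 38.76 × 16.99 = 658.532 m
d_total = 605.692 + 658.532 = 1264.22 m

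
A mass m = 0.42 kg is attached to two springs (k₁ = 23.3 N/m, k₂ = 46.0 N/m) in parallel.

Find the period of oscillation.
k_eq = k₁+k₂ = 69.3 N/m
T = 2π√(m/k_eq) = 2π√(0.42/69.3) = 0.4891 s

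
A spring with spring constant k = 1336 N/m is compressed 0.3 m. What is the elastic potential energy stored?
PE = ½kx² = ½×1336×0.3² = 60.12 J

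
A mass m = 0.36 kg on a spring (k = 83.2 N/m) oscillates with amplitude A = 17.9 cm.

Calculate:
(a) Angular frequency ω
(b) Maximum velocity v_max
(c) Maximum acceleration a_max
ω = √(k/m) = √(83.2/0.36) = 15.2 rad/s
v_max = ωA = 15.2×0.179 = 2.721 m/s
a_max = ω²A = 15.2²×0.179 = 41.37 m/s²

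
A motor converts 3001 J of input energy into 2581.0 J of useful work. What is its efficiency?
η = W_out/W_in = 2581.0/3001 = 0.86 = 86.0%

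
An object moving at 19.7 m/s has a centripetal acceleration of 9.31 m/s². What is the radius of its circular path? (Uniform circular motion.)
r = v²/a_c = 19.7²/9.31 = 41.69 m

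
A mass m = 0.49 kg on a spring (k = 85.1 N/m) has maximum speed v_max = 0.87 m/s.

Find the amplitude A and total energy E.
½mv²_max = ½kA² → A = v_max√(m/k) = 0.87×√(0.49/85.1) = 0.06602 m = 6.602 cm
E = ½mv²_max = ½×0.49×0.87² = 0.1854 J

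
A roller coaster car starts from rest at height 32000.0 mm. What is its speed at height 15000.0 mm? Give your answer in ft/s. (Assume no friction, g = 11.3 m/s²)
mgh₁ = ½mv₂² + mgh₂ → v₂ = √(2g(h₁−h₂)) = √(2×11.3×(32−15)) = 19.6 m/s = 64.31 ft/s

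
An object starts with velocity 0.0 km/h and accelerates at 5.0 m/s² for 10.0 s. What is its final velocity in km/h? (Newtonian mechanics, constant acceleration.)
v = v₀ + at (with unit conversion) = 180.0 km/h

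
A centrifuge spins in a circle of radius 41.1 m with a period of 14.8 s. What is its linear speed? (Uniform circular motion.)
v = 2πr/T = 2π×41.1/14.8 = 17.45 m/s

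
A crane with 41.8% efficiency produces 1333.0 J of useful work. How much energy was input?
W_in = W_out/η = 1333.0/0.418 = 3189.0 J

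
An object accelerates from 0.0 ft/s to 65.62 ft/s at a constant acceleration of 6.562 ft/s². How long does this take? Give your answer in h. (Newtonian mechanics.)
t = (v - v₀)/a (with unit conversion) = 0.002778 h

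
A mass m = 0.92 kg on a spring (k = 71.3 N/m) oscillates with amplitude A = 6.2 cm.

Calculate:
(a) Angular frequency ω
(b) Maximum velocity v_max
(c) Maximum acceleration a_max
ω = √(k/m) = √(71.3/0.92) = 8.803 rad/s
v_max = ωA = 8.803×0.062 = 0.5458 m/s
a_max = ω²A = 8.803²×0.062 = 4.805 m/s²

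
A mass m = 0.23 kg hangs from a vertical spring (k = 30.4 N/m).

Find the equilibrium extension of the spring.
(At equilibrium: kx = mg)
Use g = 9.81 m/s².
x_eq = mg/k = 0.23×9.81/30.4 = 0.07422 m = 7.422 cm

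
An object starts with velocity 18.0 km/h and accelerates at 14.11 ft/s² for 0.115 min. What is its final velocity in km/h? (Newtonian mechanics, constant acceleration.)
v = v₀ + at (with unit conversion) = 124.8 km/h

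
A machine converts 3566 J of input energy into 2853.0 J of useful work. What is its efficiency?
η = W_out/W_in = 2853.0/3566 = 0.8001 = 80.01%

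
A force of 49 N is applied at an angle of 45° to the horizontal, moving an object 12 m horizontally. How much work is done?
W = Fd cosθ = 49×12×cos(45°) = 415.78 J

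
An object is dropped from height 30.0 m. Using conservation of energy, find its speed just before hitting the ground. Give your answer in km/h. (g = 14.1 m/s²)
mgh = ½mv² → v = √(2gh) = √(2×14.1×30) = 29.09 m/s = 104.7 km/h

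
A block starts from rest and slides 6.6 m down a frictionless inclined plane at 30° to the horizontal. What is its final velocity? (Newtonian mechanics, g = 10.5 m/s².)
a = g sin(θ) = 10.5 × sin(30°) = 5.25 m/s²
v = √(2ad) = √(2 × 5.25 × 6.6) = 8.32 m/s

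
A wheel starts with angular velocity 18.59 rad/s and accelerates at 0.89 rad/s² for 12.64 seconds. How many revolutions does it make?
θ = ω₀t + ½αt² = 18.59×12.64 + ½×0.89×12.64² = 306.08 rad
Revolutions = θ/(2π) = 306.08/(2π) = 48.71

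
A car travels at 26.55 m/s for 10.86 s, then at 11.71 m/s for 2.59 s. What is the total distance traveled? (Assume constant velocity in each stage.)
d₁ = v₁t₁ = 26.55 × 10.86 = 288.333 m
d₂ = v₂t₂ = 11.71 × 2.59 = 30.3289 m
d_total = 288.333 + 30.3289 = 318.66 m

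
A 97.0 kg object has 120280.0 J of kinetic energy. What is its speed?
KE = ½mv² → v = √(2KE/m) = √(2×120280.0/97.0) = 49.8 m/s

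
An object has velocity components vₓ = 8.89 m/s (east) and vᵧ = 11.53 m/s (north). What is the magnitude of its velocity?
|v| = √(vₓ² + vᵧ²) = √(8.89² + 11.53²) = √(211.973) = 14.56 m/s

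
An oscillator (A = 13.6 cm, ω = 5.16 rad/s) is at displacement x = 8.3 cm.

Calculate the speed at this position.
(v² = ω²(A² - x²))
v = ω√(A² − x²) = 5.16×√(0.136² − 0.083²) = 0.5559 m/s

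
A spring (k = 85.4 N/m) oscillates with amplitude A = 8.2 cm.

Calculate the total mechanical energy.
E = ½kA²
E = ½kA² = ½×85.4×(0.082)² = 0.2871 J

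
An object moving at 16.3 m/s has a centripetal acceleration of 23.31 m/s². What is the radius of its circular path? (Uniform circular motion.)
r = v²/a_c = 16.3²/23.31 = 11.4 m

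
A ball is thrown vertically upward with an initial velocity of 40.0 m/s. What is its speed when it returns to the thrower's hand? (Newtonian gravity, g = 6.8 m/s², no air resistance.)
By conservation of energy, the ball returns at the same speed = 40.0 m/s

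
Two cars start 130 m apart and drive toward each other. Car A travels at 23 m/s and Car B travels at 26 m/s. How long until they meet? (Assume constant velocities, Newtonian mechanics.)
Combined speed: v_combined = 23 + 26 = 49 m/s
Time to meet: t = d/49 = 130/49 = 2.65 s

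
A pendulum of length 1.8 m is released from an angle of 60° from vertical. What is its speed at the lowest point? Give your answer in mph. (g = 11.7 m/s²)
h = L(1 − cosθ) = 1.8×(1 − cos60°) = 0.9 m
v = √(2gh) = √(2×11.7×0.9) = 4.589 m/s = 10.27 mph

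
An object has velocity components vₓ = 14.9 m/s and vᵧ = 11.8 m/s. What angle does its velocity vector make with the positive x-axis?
θ = arctan(vᵧ/vₓ) = arctan(11.8/14.9) = 38.38°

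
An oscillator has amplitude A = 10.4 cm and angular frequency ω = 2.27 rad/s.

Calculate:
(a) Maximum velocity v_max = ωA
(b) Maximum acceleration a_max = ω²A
v_max = ωA = 2.27×0.104 = 0.2361 m/s
a_max = ω²A = 2.27²×0.104 = 0.5359 m/s²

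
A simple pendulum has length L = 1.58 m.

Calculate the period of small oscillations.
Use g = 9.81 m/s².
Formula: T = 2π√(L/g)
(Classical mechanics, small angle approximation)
T = 2π√(L/g) = 2π√(1.58/9.81) = 2.522 s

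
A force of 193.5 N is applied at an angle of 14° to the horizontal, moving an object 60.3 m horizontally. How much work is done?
W = Fd cosθ = 193.5×60.3×cos(14°) = 11321.0 J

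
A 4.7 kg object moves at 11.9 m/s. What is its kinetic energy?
KE = ½mv² = ½×4.7×11.9² = 332.7835 J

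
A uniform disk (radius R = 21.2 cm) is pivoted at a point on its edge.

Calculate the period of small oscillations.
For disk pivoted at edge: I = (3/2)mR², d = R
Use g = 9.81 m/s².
I/m = (3/2)R² = 0.06742 m²; d = R = 0.212 m
T = 2π√((3/2)R²/(gR)) = 2π√(3R/(2g)) = 1.131 s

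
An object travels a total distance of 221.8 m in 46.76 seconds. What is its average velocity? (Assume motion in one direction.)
v_avg = Δd / Δt = 221.8 / 46.76 = 4.74 m/s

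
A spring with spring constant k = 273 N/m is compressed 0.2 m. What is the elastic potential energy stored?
PE = ½kx² = ½×273×0.2² = 5.46 J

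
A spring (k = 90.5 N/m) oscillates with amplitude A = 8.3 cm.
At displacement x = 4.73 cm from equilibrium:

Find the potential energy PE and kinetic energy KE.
E_total = ½kA² = ½×90.5×(0.083)² = 0.3117 J
PE = ½kx² = ½×90.5×(0.0473)² = 0.1012 J
KE = E_total − PE = 0.2105 J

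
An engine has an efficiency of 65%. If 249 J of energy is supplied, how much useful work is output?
W_out = η × W_in = 0.65 × 249 = 161.85 J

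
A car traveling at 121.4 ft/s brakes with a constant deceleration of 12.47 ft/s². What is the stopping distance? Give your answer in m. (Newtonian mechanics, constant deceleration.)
d = v₀² / (2a) (with unit conversion) = 180.1 m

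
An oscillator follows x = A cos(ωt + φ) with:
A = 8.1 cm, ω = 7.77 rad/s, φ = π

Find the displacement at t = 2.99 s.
x = A cos(ωt + φ) = 8.1×cos(7.77×2.99 + π) = 2.622 cm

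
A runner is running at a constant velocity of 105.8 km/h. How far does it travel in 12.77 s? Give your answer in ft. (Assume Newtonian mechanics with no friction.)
d = vt (with unit conversion) = 1231.0 ft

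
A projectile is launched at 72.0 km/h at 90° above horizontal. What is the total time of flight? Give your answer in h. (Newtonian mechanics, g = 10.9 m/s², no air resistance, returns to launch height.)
T = 2v₀sin(θ)/g (with unit conversion) = 0.001019 h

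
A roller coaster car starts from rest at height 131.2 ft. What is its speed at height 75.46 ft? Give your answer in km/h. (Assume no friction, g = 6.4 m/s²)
mgh₁ = ½mv₂² + mgh₂ → v₂ = √(2g(h₁−h₂)) = √(2×6.4×(39.99−23)) = 14.75 m/s = 53.09 km/h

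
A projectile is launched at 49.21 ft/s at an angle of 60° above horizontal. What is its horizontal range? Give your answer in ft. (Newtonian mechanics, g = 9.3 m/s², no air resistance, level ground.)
R = v₀² sin(2θ) / g (with unit conversion) = 68.73 ft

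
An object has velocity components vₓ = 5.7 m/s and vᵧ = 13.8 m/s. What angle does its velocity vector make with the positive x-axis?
θ = arctan(vᵧ/vₓ) = arctan(13.8/5.7) = 67.56°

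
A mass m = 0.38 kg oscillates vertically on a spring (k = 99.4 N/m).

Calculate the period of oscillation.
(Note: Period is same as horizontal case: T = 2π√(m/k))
T = 2π√(m/k) = 2π√(0.38/99.4) = 0.3885 s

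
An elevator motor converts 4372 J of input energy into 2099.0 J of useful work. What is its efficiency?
η = W_out/W_in = 2099.0/4372 = 0.4801 = 48.01%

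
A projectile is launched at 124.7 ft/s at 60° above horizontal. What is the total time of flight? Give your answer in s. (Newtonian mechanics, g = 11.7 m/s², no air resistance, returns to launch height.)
T = 2v₀sin(θ)/g (with unit conversion) = 5.627 s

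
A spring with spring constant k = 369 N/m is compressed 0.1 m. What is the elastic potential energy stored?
PE = ½kx² = ½×369×0.1² = 1.845 J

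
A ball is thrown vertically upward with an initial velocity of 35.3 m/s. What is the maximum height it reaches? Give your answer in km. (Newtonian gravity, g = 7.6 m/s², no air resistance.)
h_max = v₀²/(2g) (with unit conversion) = 0.08198 km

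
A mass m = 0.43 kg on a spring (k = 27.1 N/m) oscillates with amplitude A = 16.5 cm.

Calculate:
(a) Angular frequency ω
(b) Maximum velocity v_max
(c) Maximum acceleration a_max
ω = √(k/m) = √(27.1/0.43) = 7.939 rad/s
v_max = ωA = 7.939×0.165 = 1.31 m/s
a_max = ω²A = 7.939²×0.165 = 10.4 m/s²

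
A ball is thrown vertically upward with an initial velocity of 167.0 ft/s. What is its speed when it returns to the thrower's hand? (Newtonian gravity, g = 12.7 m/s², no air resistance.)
By conservation of energy, the ball returns at the same speed = 167.0 ft/s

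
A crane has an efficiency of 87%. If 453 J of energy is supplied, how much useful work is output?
W_out = η × W_in = 0.87 × 453 = 394.11 J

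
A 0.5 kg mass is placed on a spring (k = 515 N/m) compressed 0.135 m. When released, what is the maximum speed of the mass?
½kx² = ½mv² → v = x√(k/m) = 0.135×√(515/0.5) = 4.333 m/s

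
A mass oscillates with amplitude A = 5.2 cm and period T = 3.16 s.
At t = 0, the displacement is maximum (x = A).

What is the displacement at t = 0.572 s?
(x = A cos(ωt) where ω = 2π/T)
ω = 2π/T = 2π/3.16 = 1.988 rad/s
x = A cos(ωt) = 5.2×cos(1.988×0.572) = 2.184 cm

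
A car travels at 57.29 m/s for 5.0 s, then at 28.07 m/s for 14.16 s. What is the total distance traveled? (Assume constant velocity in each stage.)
d₁ = v₁t₁ = 57.29 × 5.0 = 286.45 m
d₂ = v₂t₂ = 28.07 × 14.16 = 397.471 m
d_total = 286.45 + 397.471 = 683.92 m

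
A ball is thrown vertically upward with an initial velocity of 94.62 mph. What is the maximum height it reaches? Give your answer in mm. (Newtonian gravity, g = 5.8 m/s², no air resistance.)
h_max = v₀²/(2g) (with unit conversion) = 154200.0 mm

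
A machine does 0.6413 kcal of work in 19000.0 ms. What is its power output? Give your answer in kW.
P = W/t = 2683 J / 19 s = 141.2 W = 0.1412 kW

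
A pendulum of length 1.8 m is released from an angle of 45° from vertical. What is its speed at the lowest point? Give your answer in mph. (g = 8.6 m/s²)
h = L(1 − cosθ) = 1.8×(1 − cos45°) = 0.5272 m
v = √(2gh) = √(2×8.6×0.5272) = 3.011 m/s = 6.736 mph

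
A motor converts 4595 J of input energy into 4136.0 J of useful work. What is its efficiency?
η = W_out/W_in = 4136.0/4595 = 0.9001 = 90.01%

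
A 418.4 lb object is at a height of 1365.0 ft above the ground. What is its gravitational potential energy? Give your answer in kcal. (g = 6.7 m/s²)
PE = mgh = 189.8 kg × 6.7 m/s² × 416.1 m = 5.29e+05 J = 126.4 kcal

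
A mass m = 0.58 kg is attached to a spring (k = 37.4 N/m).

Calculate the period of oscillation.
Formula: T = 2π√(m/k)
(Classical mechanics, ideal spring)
T = 2π√(m/k) = 2π√(0.58/37.4) = 0.7825 s; f = 1/T = 1.278 Hz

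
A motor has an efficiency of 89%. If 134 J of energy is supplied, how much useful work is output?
W_out = η × W_in = 0.89 × 134 = 119.26 J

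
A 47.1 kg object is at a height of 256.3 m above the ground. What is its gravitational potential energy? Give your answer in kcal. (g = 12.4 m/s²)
PE = mgh = 47.1 kg × 12.4 m/s² × 256.3 m = 1.497e+05 J = 35.78 kcal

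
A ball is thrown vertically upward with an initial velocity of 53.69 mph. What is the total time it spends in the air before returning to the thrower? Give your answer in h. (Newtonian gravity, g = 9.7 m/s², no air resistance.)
t_total = 2v₀/g (with unit conversion) = 0.001375 h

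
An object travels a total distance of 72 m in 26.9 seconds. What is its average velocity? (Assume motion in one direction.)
v_avg = Δd / Δt = 72 / 26.9 = 2.68 m/s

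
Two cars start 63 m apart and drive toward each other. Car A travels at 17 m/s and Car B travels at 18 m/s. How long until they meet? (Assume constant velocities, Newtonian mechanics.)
Combined speed: v_combined = 17 + 18 = 35 m/s
Time to meet: t = d/35 = 63/35 = 1.8 s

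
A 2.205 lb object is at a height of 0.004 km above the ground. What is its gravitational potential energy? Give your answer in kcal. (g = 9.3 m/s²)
PE = mgh = 1 kg × 9.3 m/s² × 4 m = 37.21 J = 0.008893 kcal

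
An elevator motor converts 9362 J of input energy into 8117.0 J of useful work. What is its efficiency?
η = W_out/W_in = 8117.0/9362 = 0.867 = 86.7%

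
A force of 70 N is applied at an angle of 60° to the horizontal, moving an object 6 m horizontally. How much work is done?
W = Fd cosθ = 70×6×cos(60°) = 210.0 J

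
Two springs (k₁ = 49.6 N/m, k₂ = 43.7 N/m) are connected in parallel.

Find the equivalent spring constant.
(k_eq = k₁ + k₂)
k_eq = k₁ + k₂ = 49.6 + 43.7 = 93.3 N/m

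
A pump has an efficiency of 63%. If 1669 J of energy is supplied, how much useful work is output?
W_out = η × W_in = 0.63 × 1669 = 1051.5 J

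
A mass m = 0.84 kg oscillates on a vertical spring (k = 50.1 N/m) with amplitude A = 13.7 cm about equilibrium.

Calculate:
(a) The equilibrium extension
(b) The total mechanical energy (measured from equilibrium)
x_eq = mg/k = 0.84×9.81/50.1 = 0.1645 m = 16.45 cm
E = ½kA² = ½×50.1×(0.137)² = 0.4702 J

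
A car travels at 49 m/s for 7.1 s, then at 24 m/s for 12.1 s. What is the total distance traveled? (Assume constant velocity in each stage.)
d₁ = v₁t₁ = 49 × 7.1 = 347.9 m
d₂ = v₂t₂ = 24 × 12.1 = 290.4 m
d_total = 347.9 + 290.4 = 638.3 m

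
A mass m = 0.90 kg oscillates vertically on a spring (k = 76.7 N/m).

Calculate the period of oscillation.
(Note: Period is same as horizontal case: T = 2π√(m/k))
T = 2π√(m/k) = 2π√(0.9/76.7) = 0.6806 s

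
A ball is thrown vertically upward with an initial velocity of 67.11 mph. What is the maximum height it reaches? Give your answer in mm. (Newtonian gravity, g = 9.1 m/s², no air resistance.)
h_max = v₀²/(2g) (with unit conversion) = 49450.0 mm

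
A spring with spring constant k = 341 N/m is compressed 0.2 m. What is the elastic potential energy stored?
PE = ½kx² = ½×341×0.2² = 6.82 J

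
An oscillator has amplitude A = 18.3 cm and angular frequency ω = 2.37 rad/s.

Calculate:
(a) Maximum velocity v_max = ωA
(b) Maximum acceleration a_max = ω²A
v_max = ωA = 2.37×0.183 = 0.4337 m/s
a_max = ω²A = 2.37²×0.183 = 1.028 m/s²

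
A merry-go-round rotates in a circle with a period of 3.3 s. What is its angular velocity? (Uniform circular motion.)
ω = 2π/T = 2π/3.3 = 1.904 rad/s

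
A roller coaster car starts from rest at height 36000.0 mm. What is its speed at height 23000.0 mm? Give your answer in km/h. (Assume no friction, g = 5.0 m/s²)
mgh₁ = ½mv₂² + mgh₂ → v₂ = √(2g(h₁−h₂)) = √(2×5.0×(36−23)) = 11.4 m/s = 41.05 km/h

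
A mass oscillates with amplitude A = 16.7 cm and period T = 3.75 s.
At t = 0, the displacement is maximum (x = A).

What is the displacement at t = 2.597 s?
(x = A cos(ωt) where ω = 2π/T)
ω = 2π/T = 2π/3.75 = 1.676 rad/s
x = A cos(ωt) = 16.7×cos(1.676×2.597) = -5.9 cm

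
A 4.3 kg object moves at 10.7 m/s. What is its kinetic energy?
KE = ½mv² = ½×4.3×10.7² = 246.1535 J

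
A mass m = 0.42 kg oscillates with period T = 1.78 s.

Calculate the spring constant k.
T = 2π√(m/k) → k = m(2π/T)² = 0.42×(2π/1.78)² = 5.233 N/m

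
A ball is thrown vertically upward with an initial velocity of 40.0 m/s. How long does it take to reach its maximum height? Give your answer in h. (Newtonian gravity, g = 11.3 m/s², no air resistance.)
t_up = v₀/g (with unit conversion) = 0.0009833 h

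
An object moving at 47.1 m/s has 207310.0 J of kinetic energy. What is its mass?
KE = ½mv² → m = 2KE/v² = 2×207310.0/47.1² = 186.9 kg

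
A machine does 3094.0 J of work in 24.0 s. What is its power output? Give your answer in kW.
P = W/t = 3094 J / 24 s = 128.9 W = 0.1289 kW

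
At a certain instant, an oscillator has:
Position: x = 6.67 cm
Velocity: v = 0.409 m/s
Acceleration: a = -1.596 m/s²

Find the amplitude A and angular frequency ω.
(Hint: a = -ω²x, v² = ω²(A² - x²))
a = −ω²x → ω = √(|a|/x) = √(1.596/0.0667) = 4.892 rad/s
v² = ω²(A² − x²) → A = √(x² + v²/ω²) = √(0.0667² + 0.409²/4.892²) = 0.107 m = 10.7 cm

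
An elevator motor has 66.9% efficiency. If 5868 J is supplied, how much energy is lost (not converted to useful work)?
W_out = η × W_in = 0.669×5868 = 3925.7 J
W_lost = W_in − W_out = 5868 − 3925.7 = 1942.3 J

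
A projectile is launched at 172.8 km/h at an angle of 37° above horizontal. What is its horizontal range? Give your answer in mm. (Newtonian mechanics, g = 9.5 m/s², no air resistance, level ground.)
R = v₀² sin(2θ) / g (with unit conversion) = 233100.0 mm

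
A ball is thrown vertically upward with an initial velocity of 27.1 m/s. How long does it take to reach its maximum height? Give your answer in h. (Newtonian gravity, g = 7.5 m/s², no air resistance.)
t_up = v₀/g (with unit conversion) = 0.001004 h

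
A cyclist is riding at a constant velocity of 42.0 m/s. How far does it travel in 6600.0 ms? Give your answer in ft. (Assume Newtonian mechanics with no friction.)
d = vt (with unit conversion) = 909.4 ft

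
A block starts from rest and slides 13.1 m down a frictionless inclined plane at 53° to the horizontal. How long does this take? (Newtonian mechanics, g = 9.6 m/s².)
a = g sin(θ) = 9.6 × sin(53°) = 7.67 m/s²
t = √(2d/a) = √(2 × 13.1 / 7.67) = 1.85 s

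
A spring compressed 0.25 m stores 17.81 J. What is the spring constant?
PE = ½kx² → k = 2PE/x² = 2×17.81/0.25² = 569.9 N/m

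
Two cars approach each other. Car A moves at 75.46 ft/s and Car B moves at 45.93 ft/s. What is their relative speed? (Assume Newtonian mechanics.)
v_rel = v_A + v_B = 75.46 + 45.93 = 121.4 ft/s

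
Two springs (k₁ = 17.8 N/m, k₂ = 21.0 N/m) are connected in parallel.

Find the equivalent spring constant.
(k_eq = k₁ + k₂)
k_eq = k₁ + k₂ = 17.8 + 21.0 = 38.8 N/m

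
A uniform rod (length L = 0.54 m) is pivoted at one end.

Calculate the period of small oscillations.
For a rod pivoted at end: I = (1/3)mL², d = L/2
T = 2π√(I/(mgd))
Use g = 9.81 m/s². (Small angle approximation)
I/m = (1/3)L² = 0.0972 m²; d = L/2 = 0.27 m
T = 2π√(I/(mgd)) = 2π√(0.0972/(9.81×0.27)) = 1.204 s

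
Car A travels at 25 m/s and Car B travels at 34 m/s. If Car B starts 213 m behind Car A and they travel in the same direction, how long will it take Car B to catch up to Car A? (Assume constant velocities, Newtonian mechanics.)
Relative speed: v_rel = 34 - 25 = 9 m/s
Time to catch: t = d₀/v_rel = 213/9 = 23.67 s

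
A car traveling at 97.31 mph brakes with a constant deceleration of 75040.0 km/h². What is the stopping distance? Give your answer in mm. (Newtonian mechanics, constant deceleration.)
d = v₀² / (2a) (with unit conversion) = 163400.0 mm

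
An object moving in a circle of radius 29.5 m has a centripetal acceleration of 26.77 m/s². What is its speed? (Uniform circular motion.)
v = √(a_c × r) = √(26.77 × 29.5) = 28.1 m/s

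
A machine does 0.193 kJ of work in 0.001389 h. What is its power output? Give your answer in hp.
P = W/t = 193 J / 5 s = 38.6 W = 0.05176 hp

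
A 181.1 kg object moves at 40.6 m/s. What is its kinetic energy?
KE = ½mv² = ½×181.1×40.6² = 149259.0 J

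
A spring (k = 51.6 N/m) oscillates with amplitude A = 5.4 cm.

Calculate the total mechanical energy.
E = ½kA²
E = ½kA² = ½×51.6×(0.054)² = 0.07523 J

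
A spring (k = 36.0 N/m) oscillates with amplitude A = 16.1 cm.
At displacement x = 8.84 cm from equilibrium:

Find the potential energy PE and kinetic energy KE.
E_total = ½kA² = ½×36.0×(0.161)² = 0.4666 J
PE = ½kx² = ½×36.0×(0.0884)² = 0.1407 J
KE = E_total − PE = 0.3259 J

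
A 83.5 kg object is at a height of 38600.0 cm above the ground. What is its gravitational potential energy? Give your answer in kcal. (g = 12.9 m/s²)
PE = mgh = 83.5 kg × 12.9 m/s² × 386 m = 4.158e+05 J = 99.37 kcal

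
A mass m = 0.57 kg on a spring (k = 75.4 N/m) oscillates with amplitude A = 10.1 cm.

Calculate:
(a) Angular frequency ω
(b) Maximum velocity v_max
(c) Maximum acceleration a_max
ω = √(k/m) = √(75.4/0.57) = 11.5 rad/s
v_max = ωA = 11.5×0.101 = 1.162 m/s
a_max = ω²A = 11.5²×0.101 = 13.36 m/s²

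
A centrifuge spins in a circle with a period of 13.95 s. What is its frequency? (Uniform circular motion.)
f = 1/T = 1/13.95 = 0.0717 Hz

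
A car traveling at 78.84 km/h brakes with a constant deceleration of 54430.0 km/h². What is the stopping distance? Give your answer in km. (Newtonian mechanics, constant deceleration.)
d = v₀² / (2a) (with unit conversion) = 0.0571 km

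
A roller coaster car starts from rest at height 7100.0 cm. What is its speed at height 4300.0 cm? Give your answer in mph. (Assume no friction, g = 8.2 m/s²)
mgh₁ = ½mv₂² + mgh₂ → v₂ = √(2g(h₁−h₂)) = √(2×8.2×(71−43)) = 21.43 m/s = 47.94 mph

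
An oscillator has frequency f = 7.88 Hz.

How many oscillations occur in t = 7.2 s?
n = f×t = 7.88×7.2 = 56.74 oscillations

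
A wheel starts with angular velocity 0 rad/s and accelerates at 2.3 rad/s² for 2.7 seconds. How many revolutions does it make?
θ = ω₀t + ½αt² = 0×2.7 + ½×2.3×2.7² = 8.38 rad
Revolutions = θ/(2π) = 8.38/(2π) = 1.33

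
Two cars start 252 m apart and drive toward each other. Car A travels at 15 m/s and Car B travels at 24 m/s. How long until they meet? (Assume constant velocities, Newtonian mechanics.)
Combined speed: v_combined = 15 + 24 = 39 m/s
Time to meet: t = d/39 = 252/39 = 6.46 s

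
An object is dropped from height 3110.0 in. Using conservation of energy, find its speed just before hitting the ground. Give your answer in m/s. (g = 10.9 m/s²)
mgh = ½mv² → v = √(2gh) = √(2×10.9×78.99) = 41.5 m/s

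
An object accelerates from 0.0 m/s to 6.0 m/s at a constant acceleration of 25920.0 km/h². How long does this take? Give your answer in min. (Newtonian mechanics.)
t = (v - v₀)/a (with unit conversion) = 0.05 min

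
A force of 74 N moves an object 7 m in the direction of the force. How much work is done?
W = Fd = 74×7 = 518.0 J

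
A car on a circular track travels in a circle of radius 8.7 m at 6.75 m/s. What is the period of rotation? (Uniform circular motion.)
T = 2πr/v = 2π×8.7/6.75 = 8.1 s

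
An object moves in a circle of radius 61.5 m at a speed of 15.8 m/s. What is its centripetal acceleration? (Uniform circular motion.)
a_c = v²/r = 15.8²/61.5 = 249.64/61.5 = 4.06 m/s²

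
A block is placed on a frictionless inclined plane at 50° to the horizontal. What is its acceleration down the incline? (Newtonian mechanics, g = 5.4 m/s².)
a = g sin(θ) = 5.4 × sin(50°) = 5.4 × 0.766 = 4.14 m/s²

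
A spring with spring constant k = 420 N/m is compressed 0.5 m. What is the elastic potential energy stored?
PE = ½kx² = ½×420×0.5² = 52.5 J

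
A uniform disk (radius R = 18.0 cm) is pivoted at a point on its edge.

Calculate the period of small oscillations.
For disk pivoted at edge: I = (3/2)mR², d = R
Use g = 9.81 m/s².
I/m = (3/2)R² = 0.0486 m²; d = R = 0.18 m
T = 2π√((3/2)R²/(gR)) = 2π√(3R/(2g)) = 1.042 s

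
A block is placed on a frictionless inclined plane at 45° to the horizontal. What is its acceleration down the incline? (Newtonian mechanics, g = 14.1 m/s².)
a = g sin(θ) = 14.1 × sin(45°) = 14.1 × 0.7071 = 9.97 m/s²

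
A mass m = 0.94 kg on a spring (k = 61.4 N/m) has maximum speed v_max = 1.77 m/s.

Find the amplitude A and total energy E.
½mv²_max = ½kA² → A = v_max√(m/k) = 1.77×√(0.94/61.4) = 0.219 m = 21.9 cm
E = ½mv²_max = ½×0.94×1.77² = 1.472 J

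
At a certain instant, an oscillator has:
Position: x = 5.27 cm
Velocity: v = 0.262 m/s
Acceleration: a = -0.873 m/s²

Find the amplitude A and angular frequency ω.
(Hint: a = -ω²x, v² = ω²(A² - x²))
a = −ω²x → ω = √(|a|/x) = √(0.873/0.0527) = 4.07 rad/s
v² = ω²(A² − x²) → A = √(x² + v²/ω²) = √(0.0527² + 0.262²/4.07²) = 0.08319 m = 8.319 cm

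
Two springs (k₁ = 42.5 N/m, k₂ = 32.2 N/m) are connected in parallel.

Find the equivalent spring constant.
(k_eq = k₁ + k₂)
k_eq = k₁ + k₂ = 42.5 + 32.2 = 74.7 N/m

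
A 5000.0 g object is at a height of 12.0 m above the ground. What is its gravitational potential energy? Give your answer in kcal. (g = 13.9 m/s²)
PE = mgh = 5 kg × 13.9 m/s² × 12 m = 834 J = 0.1993 kcal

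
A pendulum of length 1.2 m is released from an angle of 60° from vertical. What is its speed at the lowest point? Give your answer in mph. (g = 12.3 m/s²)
h = L(1 − cosθ) = 1.2×(1 − cos60°) = 0.6 m
v = √(2gh) = √(2×12.3×0.6) = 3.842 m/s = 8.594 mph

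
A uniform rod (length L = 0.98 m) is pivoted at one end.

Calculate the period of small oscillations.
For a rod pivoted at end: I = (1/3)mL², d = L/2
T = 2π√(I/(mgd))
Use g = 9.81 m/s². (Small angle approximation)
I/m = (1/3)L² = 0.3201 m²; d = L/2 = 0.49 m
T = 2π√(I/(mgd)) = 2π√(0.3201/(9.81×0.49)) = 1.621 s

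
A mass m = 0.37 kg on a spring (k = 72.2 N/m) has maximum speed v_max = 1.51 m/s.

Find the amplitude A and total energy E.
½mv²_max = ½kA² → A = v_max√(m/k) = 1.51×√(0.37/72.2) = 0.1081 m = 10.81 cm
E = ½mv²_max = ½×0.37×1.51² = 0.4218 J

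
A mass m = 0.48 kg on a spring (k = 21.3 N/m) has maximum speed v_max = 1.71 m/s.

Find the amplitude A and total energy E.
½mv²_max = ½kA² → A = v_max√(m/k) = 1.71×√(0.48/21.3) = 0.2567 m = 25.67 cm
E = ½mv²_max = ½×0.48×1.71² = 0.7018 J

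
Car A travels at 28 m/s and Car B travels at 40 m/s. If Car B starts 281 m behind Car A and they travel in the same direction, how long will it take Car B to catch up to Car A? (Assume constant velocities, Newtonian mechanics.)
Relative speed: v_rel = 40 - 28 = 12 m/s
Time to catch: t = d₀/v_rel = 281/12 = 23.42 s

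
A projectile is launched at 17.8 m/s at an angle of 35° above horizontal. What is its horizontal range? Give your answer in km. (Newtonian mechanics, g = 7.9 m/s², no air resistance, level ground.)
R = v₀² sin(2θ) / g (with unit conversion) = 0.03769 km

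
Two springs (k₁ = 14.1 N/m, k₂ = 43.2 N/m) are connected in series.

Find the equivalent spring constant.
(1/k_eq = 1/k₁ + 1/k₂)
1/k_eq = 1/14.1 + 1/43.2 = 0.09407; k_eq = 10.63 N/m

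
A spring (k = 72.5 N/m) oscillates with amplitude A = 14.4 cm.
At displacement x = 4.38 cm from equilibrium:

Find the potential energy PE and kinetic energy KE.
E_total = ½kA² = ½×72.5×(0.144)² = 0.7517 J
PE = ½kx² = ½×72.5×(0.0438)² = 0.06954 J
KE = E_total − PE = 0.6821 J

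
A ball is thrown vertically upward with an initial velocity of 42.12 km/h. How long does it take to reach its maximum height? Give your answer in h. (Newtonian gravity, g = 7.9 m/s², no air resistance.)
t_up = v₀/g (with unit conversion) = 0.0004114 h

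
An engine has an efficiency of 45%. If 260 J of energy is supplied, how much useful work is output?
W_out = η × W_in = 0.45 × 260 = 117.0 J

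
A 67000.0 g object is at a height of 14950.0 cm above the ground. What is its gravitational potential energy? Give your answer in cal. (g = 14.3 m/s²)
PE = mgh = 67 kg × 14.3 m/s² × 149.5 m = 1.432e+05 J = 34230.0 cal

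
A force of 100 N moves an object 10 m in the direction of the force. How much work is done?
W = Fd = 100×10 = 1000.0 J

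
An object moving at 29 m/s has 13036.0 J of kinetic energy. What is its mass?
KE = ½mv² → m = 2KE/v² = 2×13036.0/29² = 31.0 kg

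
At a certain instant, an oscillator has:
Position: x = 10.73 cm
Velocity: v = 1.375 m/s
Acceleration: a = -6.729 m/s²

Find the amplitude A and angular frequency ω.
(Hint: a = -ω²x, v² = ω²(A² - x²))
a = −ω²x → ω = √(|a|/x) = √(6.729/0.1073) = 7.919 rad/s
v² = ω²(A² − x²) → A = √(x² + v²/ω²) = √(0.1073² + 1.375²/7.919²) = 0.2041 m = 20.41 cm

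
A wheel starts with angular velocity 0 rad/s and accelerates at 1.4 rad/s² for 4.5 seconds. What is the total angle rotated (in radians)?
θ = ω₀t + ½αt² = 0×4.5 + ½×1.4×4.5² = 14.17 rad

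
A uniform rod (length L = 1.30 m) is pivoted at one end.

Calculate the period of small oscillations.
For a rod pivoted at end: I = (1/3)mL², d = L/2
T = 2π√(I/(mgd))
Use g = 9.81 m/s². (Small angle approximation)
I/m = (1/3)L² = 0.5633 m²; d = L/2 = 0.65 m
T = 2π√(I/(mgd)) = 2π√(0.5633/(9.81×0.65)) = 1.868 s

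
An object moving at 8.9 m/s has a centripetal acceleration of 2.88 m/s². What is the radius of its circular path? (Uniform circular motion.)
r = v²/a_c = 8.9²/2.88 = 27.5 m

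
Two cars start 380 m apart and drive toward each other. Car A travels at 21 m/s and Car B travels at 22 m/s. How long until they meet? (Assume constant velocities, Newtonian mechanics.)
Combined speed: v_combined = 21 + 22 = 43 m/s
Time to meet: t = d/43 = 380/43 = 8.84 s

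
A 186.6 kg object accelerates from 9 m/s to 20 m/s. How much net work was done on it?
W_net = ΔKE = ½m(v₂² − v₁²) = ½×186.6×(20² − 9²) = 29762.7 J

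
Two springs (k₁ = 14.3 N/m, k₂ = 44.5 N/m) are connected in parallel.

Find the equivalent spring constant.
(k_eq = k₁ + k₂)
k_eq = k₁ + k₂ = 14.3 + 44.5 = 58.8 N/m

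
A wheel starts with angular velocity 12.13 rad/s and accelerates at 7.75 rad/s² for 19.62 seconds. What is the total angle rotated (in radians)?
θ = ω₀t + ½αt² = 12.13×19.62 + ½×7.75×19.62² = 1729.65 rad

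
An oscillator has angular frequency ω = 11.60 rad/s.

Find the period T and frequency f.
T = 2π/ω = 2π/11.6 = 0.5417 s; f = ω/2π = 1.846 Hz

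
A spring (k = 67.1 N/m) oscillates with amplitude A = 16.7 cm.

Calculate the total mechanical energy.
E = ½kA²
E = ½kA² = ½×67.1×(0.167)² = 0.9357 J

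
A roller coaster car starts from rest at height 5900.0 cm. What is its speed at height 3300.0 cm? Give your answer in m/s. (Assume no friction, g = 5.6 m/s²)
mgh₁ = ½mv₂² + mgh₂ → v₂ = √(2g(h₁−h₂)) = √(2×5.6×(59−33)) = 17.06 m/s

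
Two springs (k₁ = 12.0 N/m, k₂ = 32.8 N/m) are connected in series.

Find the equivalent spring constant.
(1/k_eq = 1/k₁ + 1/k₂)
1/k_eq = 1/12.0 + 1/32.8 = 0.11382; k_eq = 8.786 N/m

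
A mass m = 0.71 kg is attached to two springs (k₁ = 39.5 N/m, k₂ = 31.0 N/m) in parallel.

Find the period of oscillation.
k_eq = k₁+k₂ = 70.5 N/m
T = 2π√(m/k_eq) = 2π√(0.71/70.5) = 0.6305 s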